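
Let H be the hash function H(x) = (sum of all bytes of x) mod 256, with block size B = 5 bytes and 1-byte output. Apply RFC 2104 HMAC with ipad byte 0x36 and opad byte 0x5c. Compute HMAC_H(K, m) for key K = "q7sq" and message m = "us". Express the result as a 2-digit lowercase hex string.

Key "q7sq" = 71 37 73 71 is 4 bytes ≤ B = 5; zero-pad to 5 bytes: K' = 71 37 73 71 00.
K' ⊕ ipad = 47 01 45 47 36.  K' ⊕ opad = 2d 6b 2f 2d 5c.
Inner input = (K'⊕ipad) ∥ m = 47 01 45 47 36 ∥ 75 73.
Inner hash: sum = 71+1+69+71+54+117+115 = 498; mod 256 = 242 → f2.
Outer input = (K'⊕opad) ∥ inner = 2d 6b 2f 2d 5c ∥ f2.
Outer hash (tag): sum = 45+107+47+45+92+242 = 578; mod 256 = 66 → 42.

42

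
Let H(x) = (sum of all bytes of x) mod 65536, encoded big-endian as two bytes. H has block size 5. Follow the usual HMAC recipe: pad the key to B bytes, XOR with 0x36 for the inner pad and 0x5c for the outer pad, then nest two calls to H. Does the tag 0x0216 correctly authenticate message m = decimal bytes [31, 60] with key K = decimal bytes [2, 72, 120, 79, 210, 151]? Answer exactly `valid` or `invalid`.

Key decimal bytes [2, 72, 120, 79, 210, 151] = 02 48 78 4f d2 97 is 6 bytes > B = 5, so hash it first: H(key) = 02 7a, then zero-pad to 5 bytes: K' = 02 7a 00 00 00.
K' ⊕ ipad = 34 4c 36 36 36; K' ⊕ opad = 5e 26 5c 5c 5c.
Inner hash: sum = 52+76+54+54+54+31+60 = 381 → 01 7d.
Outer hash (recomputed tag): sum = 94+38+92+92+92+1+125 = 534 → 02 16.
Recomputed tag = 0216; claimed = 0216 → match.

valid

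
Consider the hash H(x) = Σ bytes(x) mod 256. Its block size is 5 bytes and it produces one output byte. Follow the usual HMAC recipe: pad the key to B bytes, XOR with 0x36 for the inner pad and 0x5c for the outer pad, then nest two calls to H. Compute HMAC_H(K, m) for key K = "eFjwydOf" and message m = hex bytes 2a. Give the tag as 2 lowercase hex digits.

Key "eFjwydOf" = 65 46 6a 77 79 64 4f 66 is 8 bytes > B = 5, so hash it first: H(key) = 1e, then zero-pad to 5 bytes: K' = 1e 00 00 00 00.
K' ⊕ ipad = 28 36 36 36 36.  K' ⊕ opad = 42 5c 5c 5c 5c.
Inner input = (K'⊕ipad) ∥ m = 28 36 36 36 36 ∥ 2a.
Inner hash: sum = 40+54+54+54+54+42 = 298; mod 256 = 42 → 2a.
Outer input = (K'⊕opad) ∥ inner = 42 5c 5c 5c 5c ∥ 2a.
Outer hash (tag): sum = 66+92+92+92+92+42 = 476; mod 256 = 220 → dc.

dc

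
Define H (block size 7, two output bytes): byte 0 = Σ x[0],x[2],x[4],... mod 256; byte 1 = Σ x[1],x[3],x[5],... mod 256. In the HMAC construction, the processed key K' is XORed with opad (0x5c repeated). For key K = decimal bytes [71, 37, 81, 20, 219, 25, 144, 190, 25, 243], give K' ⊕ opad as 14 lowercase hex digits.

Key decimal bytes [71, 37, 81, 20, 219, 25, 144, 190, 25, 243] = 47 25 51 14 db 19 90 be 19 f3 is 10 bytes > B = 7, so hash it first: H(key) = 1c 03, then zero-pad to 7 bytes: K' = 1c 03 00 00 00 00 00.
XOR each byte with 0x5c: 1c⊕5c=40, 03⊕5c=5f, 00⊕5c=5c, 00⊕5c=5c, 00⊕5c=5c, 00⊕5c=5c, 00⊕5c=5c.

405f5c5c5c5c5c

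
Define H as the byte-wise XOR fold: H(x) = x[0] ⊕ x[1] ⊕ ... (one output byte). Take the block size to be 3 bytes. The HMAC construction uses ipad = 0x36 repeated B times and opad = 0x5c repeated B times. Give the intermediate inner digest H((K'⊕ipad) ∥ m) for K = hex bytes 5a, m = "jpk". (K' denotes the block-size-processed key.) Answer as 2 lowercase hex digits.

1d

Key hex bytes 5a is 1 byte ≤ B = 3; zero-pad to 3 bytes: K' = 5a 00 00.
K' ⊕ ipad = 6c 36 36.
Inner input = 6c 36 36 ∥ 6a 70 6b.
Inner hash: XOR 6c⊕36⊕36⊕6a⊕70⊕6b = 1d.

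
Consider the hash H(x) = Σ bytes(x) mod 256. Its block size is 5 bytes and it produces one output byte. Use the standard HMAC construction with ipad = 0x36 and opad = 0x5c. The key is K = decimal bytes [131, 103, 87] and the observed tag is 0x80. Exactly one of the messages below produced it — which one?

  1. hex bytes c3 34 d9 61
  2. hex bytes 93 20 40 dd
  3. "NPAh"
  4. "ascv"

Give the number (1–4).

Key decimal bytes [131, 103, 87] = 83 67 57 is 3 bytes ≤ B = 5; zero-pad to 5 bytes: K' = 83 67 57 00 00.
K' ⊕ ipad = b5 51 61 36 36; K' ⊕ opad = df 3b 0b 5c 5c.
m1: inner = H(b5 51 61 36 36 c3 34 d9 61) = 04; tag = H(df 3b 0b 5c 5c 04) = e1
m2: inner = H(b5 51 61 36 36 93 20 40 dd) = a3; tag = H(df 3b 0b 5c 5c a3) = 80 ← matches
m3: inner = H(b5 51 61 36 36 4e 50 41 68) = 1a; tag = H(df 3b 0b 5c 5c 1a) = f7
m4: inner = H(b5 51 61 36 36 61 73 63 76) = 80; tag = H(df 3b 0b 5c 5c 80) = 5d

2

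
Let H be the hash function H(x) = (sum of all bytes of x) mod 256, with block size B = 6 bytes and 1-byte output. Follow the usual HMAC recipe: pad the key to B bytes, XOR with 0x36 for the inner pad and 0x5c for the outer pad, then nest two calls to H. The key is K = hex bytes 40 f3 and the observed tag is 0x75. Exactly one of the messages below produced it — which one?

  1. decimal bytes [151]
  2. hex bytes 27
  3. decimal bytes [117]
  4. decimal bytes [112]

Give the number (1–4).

Key hex bytes 40 f3 is 2 bytes ≤ B = 6; zero-pad to 6 bytes: K' = 40 f3 00 00 00 00.
K' ⊕ ipad = 76 c5 36 36 36 36; K' ⊕ opad = 1c af 5c 5c 5c 5c.
m1: inner = H(76 c5 36 36 36 36 97) = aa; tag = H(1c af 5c 5c 5c 5c aa) = e5
m2: inner = H(76 c5 36 36 36 36 27) = 3a; tag = H(1c af 5c 5c 5c 5c 3a) = 75 ← matches
m3: inner = H(76 c5 36 36 36 36 75) = 88; tag = H(1c af 5c 5c 5c 5c 88) = c3
m4: inner = H(76 c5 36 36 36 36 70) = 83; tag = H(1c af 5c 5c 5c 5c 83) = be

2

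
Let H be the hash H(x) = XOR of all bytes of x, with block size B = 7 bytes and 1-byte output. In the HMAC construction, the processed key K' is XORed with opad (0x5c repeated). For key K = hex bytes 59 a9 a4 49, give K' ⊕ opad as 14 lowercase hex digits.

Key hex bytes 59 a9 a4 49 is 4 bytes ≤ B = 7; zero-pad to 7 bytes: K' = 59 a9 a4 49 00 00 00.
XOR each byte with 0x5c: 59⊕5c=05, a9⊕5c=f5, a4⊕5c=f8, 49⊕5c=15, 00⊕5c=5c, 00⊕5c=5c, 00⊕5c=5c.

05f5f8155c5c5c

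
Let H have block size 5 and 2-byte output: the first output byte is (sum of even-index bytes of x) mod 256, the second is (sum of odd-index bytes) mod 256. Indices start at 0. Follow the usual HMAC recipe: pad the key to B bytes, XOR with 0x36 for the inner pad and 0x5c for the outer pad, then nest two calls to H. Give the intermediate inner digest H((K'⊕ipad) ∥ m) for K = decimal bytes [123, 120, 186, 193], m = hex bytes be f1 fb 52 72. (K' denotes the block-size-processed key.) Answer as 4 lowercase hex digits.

5270

Key decimal bytes [123, 120, 186, 193] = 7b 78 ba c1 is 4 bytes ≤ B = 5; zero-pad to 5 bytes: K' = 7b 78 ba c1 00.
K' ⊕ ipad = 4d 4e 8c f7 36.
Inner input = 4d 4e 8c f7 36 ∥ be f1 fb 52 72.
Inner hash: even-index sum = 594 mod 256 = 82; odd-index sum = 880 mod 256 = 112 → 52 70.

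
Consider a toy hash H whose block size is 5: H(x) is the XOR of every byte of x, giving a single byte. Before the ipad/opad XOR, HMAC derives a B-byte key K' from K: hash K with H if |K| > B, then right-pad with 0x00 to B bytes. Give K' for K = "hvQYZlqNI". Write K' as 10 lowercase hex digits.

|K| = 9 > B = 5, so first hash the key.
H(K): XOR 68⊕76⊕51⊕59⊕5a⊕6c⊕71⊕4e⊕49 = 56.
Zero-pad H(K) = 56 to 5 bytes: K' = 56 00 00 00 00.

5600000000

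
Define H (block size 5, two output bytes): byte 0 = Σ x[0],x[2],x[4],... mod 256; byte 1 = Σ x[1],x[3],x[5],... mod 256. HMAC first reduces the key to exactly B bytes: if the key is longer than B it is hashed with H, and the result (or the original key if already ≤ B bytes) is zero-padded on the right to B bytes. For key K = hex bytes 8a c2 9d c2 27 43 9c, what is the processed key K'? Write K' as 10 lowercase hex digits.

eac7000000

|K| = 7 > B = 5, so first hash the key.
H(K): even-index sum = 490 mod 256 = 234; odd-index sum = 455 mod 256 = 199 → ea c7.
Zero-pad H(K) = ea c7 to 5 bytes: K' = ea c7 00 00 00.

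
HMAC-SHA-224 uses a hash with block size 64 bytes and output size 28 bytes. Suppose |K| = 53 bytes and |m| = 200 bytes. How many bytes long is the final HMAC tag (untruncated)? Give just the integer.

28

The tag is one SHA-224 digest: 28 bytes.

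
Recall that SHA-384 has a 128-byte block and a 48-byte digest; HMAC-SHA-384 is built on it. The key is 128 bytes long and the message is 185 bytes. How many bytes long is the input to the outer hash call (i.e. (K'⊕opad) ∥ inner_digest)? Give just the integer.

Key is 128 ≤ 128 bytes, zero-padded: |K'| = 128.
Outer input = (K'⊕opad) ∥ H(inner) → 128 + 48 = 176 bytes.

176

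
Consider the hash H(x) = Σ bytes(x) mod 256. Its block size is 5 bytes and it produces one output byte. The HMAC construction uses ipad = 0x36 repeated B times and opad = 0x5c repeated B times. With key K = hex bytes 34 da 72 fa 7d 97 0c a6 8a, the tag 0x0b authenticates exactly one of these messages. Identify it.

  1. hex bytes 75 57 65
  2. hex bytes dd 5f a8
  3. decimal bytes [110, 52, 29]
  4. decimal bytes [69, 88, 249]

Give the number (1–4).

1

Key hex bytes 34 da 72 fa 7d 97 0c a6 8a is 9 bytes > B = 5, so hash it first: H(key) = ca, then zero-pad to 5 bytes: K' = ca 00 00 00 00.
K' ⊕ ipad = fc 36 36 36 36; K' ⊕ opad = 96 5c 5c 5c 5c.
m1: inner = H(fc 36 36 36 36 75 57 65) = 05; tag = H(96 5c 5c 5c 5c 05) = 0b ← matches
m2: inner = H(fc 36 36 36 36 dd 5f a8) = b8; tag = H(96 5c 5c 5c 5c b8) = be
m3: inner = H(fc 36 36 36 36 6e 34 1d) = 93; tag = H(96 5c 5c 5c 5c 93) = 99
m4: inner = H(fc 36 36 36 36 45 58 f9) = 6a; tag = H(96 5c 5c 5c 5c 6a) = 70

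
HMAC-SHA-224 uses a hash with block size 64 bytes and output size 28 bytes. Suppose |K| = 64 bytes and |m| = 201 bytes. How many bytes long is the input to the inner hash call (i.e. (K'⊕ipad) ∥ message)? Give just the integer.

265

Key is 64 ≤ 64 bytes, zero-padded: |K'| = 64.
Inner input = (K'⊕ipad) ∥ m → 64 + 201 = 265 bytes.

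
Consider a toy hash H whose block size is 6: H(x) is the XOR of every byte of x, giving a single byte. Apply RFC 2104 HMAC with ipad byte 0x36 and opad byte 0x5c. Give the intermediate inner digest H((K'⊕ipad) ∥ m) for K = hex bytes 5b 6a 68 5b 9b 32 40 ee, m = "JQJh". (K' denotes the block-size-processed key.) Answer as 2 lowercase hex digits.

3c

Key hex bytes 5b 6a 68 5b 9b 32 40 ee is 8 bytes > B = 6, so hash it first: H(key) = 05, then zero-pad to 6 bytes: K' = 05 00 00 00 00 00.
K' ⊕ ipad = 33 36 36 36 36 36.
Inner input = 33 36 36 36 36 36 ∥ 4a 51 4a 68.
Inner hash: XOR 33⊕36⊕36⊕36⊕36⊕36⊕4a⊕51⊕4a⊕68 = 3c.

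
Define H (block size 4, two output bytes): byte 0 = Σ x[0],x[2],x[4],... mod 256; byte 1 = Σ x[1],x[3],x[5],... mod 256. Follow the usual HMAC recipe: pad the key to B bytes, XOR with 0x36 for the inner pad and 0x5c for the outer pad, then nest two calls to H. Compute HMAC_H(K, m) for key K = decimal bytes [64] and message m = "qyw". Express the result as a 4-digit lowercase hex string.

0c9d

Key decimal bytes [64] = 40 is 1 byte ≤ B = 4; zero-pad to 4 bytes: K' = 40 00 00 00.
K' ⊕ ipad = 76 36 36 36.  K' ⊕ opad = 1c 5c 5c 5c.
Inner input = (K'⊕ipad) ∥ m = 76 36 36 36 ∥ 71 79 77.
Inner hash: even-index sum = 404 mod 256 = 148; odd-index sum = 229 mod 256 = 229 → 94 e5.
Outer input = (K'⊕opad) ∥ inner = 1c 5c 5c 5c ∥ 94 e5.
Outer hash (tag): even-index sum = 268 mod 256 = 12; odd-index sum = 413 mod 256 = 157 → 0c 9d.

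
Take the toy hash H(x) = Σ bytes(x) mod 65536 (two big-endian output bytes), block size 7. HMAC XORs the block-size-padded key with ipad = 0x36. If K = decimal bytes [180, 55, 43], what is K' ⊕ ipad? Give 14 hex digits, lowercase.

Key decimal bytes [180, 55, 43] = b4 37 2b is 3 bytes ≤ B = 7; zero-pad to 7 bytes: K' = b4 37 2b 00 00 00 00.
XOR each byte with 0x36: b4⊕36=82, 37⊕36=01, 2b⊕36=1d, 00⊕36=36, 00⊕36=36, 00⊕36=36, 00⊕36=36.

82011d36363636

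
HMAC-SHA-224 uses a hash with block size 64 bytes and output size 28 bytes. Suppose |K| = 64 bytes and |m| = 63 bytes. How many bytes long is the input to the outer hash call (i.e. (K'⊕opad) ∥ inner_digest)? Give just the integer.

Key is 64 ≤ 64 bytes, zero-padded: |K'| = 64.
Outer input = (K'⊕opad) ∥ H(inner) → 64 + 28 = 92 bytes.

92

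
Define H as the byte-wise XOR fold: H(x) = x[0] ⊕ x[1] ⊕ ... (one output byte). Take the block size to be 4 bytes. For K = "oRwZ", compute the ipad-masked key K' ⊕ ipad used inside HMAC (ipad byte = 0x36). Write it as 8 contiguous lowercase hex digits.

Key "oRwZ" = 6f 52 77 5a is exactly B = 4 bytes: K' = 6f 52 77 5a.
XOR each byte with 0x36: 6f⊕36=59, 52⊕36=64, 77⊕36=41, 5a⊕36=6c.

5964416c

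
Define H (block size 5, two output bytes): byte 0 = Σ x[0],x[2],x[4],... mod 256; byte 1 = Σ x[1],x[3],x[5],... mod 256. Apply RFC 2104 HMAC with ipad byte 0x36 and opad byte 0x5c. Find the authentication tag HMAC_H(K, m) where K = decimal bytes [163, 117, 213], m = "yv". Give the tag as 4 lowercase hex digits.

d6a9

Key decimal bytes [163, 117, 213] = a3 75 d5 is 3 bytes ≤ B = 5; zero-pad to 5 bytes: K' = a3 75 d5 00 00.
K' ⊕ ipad = 95 43 e3 36 36.  K' ⊕ opad = ff 29 89 5c 5c.
Inner input = (K'⊕ipad) ∥ m = 95 43 e3 36 36 ∥ 79 76.
Inner hash: even-index sum = 548 mod 256 = 36; odd-index sum = 242 mod 256 = 242 → 24 f2.
Outer input = (K'⊕opad) ∥ inner = ff 29 89 5c 5c ∥ 24 f2.
Outer hash (tag): even-index sum = 726 mod 256 = 214; odd-index sum = 169 mod 256 = 169 → d6 a9.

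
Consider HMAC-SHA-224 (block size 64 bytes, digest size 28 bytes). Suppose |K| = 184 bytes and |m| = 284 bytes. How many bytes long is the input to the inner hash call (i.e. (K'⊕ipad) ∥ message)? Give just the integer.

Key is 184 > 64 bytes, so it is hashed to 28 bytes then zero-padded to 64: |K'| = 64.
Inner input = (K'⊕ipad) ∥ m → 64 + 284 = 348 bytes.

348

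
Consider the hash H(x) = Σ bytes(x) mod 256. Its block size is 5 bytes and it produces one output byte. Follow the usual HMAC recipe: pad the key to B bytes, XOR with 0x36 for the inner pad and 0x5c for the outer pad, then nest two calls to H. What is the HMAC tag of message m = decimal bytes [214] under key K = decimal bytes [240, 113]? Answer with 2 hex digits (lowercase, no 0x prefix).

72

Key decimal bytes [240, 113] = f0 71 is 2 bytes ≤ B = 5; zero-pad to 5 bytes: K' = f0 71 00 00 00.
K' ⊕ ipad = c6 47 36 36 36.  K' ⊕ opad = ac 2d 5c 5c 5c.
Inner input = (K'⊕ipad) ∥ m = c6 47 36 36 36 ∥ d6.
Inner hash: sum = 198+71+54+54+54+214 = 645; mod 256 = 133 → 85.
Outer input = (K'⊕opad) ∥ inner = ac 2d 5c 5c 5c ∥ 85.
Outer hash (tag): sum = 172+45+92+92+92+133 = 626; mod 256 = 114 → 72.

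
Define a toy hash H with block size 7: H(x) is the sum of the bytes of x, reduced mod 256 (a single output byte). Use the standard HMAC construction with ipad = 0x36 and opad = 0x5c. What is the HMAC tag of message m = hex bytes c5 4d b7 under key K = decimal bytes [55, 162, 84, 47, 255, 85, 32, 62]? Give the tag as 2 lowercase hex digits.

Key decimal bytes [55, 162, 84, 47, 255, 85, 32, 62] = 37 a2 54 2f ff 55 20 3e is 8 bytes > B = 7, so hash it first: H(key) = 0e, then zero-pad to 7 bytes: K' = 0e 00 00 00 00 00 00.
K' ⊕ ipad = 38 36 36 36 36 36 36.  K' ⊕ opad = 52 5c 5c 5c 5c 5c 5c.
Inner input = (K'⊕ipad) ∥ m = 38 36 36 36 36 36 36 ∥ c5 4d b7.
Inner hash: sum = 56+54+54+54+54+54+54+197+77+183 = 837; mod 256 = 69 → 45.
Outer input = (K'⊕opad) ∥ inner = 52 5c 5c 5c 5c 5c 5c ∥ 45.
Outer hash (tag): sum = 82+92+92+92+92+92+92+69 = 703; mod 256 = 191 → bf.

bf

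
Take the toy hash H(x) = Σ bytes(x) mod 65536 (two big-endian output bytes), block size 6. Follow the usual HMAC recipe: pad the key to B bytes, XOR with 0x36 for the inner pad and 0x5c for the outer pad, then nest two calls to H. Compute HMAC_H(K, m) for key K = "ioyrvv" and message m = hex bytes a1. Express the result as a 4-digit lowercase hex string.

017d

Key "ioyrvv" = 69 6f 79 72 76 76 is exactly B = 6 bytes: K' = 69 6f 79 72 76 76.
K' ⊕ ipad = 5f 59 4f 44 40 40.  K' ⊕ opad = 35 33 25 2e 2a 2a.
Inner input = (K'⊕ipad) ∥ m = 5f 59 4f 44 40 40 ∥ a1.
Inner hash: sum = 95+89+79+68+64+64+161 = 620 → 02 6c.
Outer input = (K'⊕opad) ∥ inner = 35 33 25 2e 2a 2a ∥ 02 6c.
Outer hash (tag): sum = 53+51+37+46+42+42+2+108 = 381 → 01 7d.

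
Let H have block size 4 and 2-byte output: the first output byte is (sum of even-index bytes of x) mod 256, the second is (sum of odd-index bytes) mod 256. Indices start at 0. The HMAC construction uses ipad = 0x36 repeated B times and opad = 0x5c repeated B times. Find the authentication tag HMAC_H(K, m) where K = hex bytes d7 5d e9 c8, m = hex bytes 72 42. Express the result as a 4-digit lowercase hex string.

Key hex bytes d7 5d e9 c8 is exactly B = 4 bytes: K' = d7 5d e9 c8.
K' ⊕ ipad = e1 6b df fe.  K' ⊕ opad = 8b 01 b5 94.
Inner input = (K'⊕ipad) ∥ m = e1 6b df fe ∥ 72 42.
Inner hash: even-index sum = 562 mod 256 = 50; odd-index sum = 427 mod 256 = 171 → 32 ab.
Outer input = (K'⊕opad) ∥ inner = 8b 01 b5 94 ∥ 32 ab.
Outer hash (tag): even-index sum = 370 mod 256 = 114; odd-index sum = 320 mod 256 = 64 → 72 40.

7240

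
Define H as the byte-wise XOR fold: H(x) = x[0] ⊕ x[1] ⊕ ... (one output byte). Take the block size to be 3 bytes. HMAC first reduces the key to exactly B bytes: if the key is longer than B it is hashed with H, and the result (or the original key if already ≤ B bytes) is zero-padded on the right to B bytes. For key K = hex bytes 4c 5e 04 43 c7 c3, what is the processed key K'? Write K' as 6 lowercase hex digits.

|K| = 6 > B = 3, so first hash the key.
H(K): XOR 4c⊕5e⊕04⊕43⊕c7⊕c3 = 51.
Zero-pad H(K) = 51 to 3 bytes: K' = 51 00 00.

510000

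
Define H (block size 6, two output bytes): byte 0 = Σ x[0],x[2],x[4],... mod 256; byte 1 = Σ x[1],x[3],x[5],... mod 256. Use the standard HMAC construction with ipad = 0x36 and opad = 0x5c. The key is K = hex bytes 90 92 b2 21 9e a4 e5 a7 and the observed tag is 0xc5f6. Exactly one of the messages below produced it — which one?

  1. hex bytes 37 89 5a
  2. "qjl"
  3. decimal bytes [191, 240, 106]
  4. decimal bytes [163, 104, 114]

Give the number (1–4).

Key hex bytes 90 92 b2 21 9e a4 e5 a7 is 8 bytes > B = 6, so hash it first: H(key) = c5 fe, then zero-pad to 6 bytes: K' = c5 fe 00 00 00 00.
K' ⊕ ipad = f3 c8 36 36 36 36; K' ⊕ opad = 99 a2 5c 5c 5c 5c.
m1: inner = H(f3 c8 36 36 36 36 37 89 5a) = f0 bd; tag = H(99 a2 5c 5c 5c 5c f0 bd) = 4117
m2: inner = H(f3 c8 36 36 36 36 71 6a 6c) = 3c 9e; tag = H(99 a2 5c 5c 5c 5c 3c 9e) = 8df8
m3: inner = H(f3 c8 36 36 36 36 bf f0 6a) = 88 24; tag = H(99 a2 5c 5c 5c 5c 88 24) = d97e
m4: inner = H(f3 c8 36 36 36 36 a3 68 72) = 74 9c; tag = H(99 a2 5c 5c 5c 5c 74 9c) = c5f6 ← matches

4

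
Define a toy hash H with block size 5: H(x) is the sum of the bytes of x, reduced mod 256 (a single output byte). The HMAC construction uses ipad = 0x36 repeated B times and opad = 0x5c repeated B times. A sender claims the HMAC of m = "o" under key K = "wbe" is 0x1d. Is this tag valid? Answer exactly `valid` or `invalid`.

Key "wbe" = 77 62 65 is 3 bytes ≤ B = 5; zero-pad to 5 bytes: K' = 77 62 65 00 00.
K' ⊕ ipad = 41 54 53 36 36; K' ⊕ opad = 2b 3e 39 5c 5c.
Inner hash: sum = 65+84+83+54+54+111 = 451; mod 256 = 195 → c3.
Outer hash (recomputed tag): sum = 43+62+57+92+92+195 = 541; mod 256 = 29 → 1d.
Recomputed tag = 1d; claimed = 1d → match.

valid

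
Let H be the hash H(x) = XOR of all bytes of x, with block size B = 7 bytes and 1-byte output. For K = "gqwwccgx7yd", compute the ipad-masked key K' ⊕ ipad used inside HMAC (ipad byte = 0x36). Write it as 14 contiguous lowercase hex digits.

15363636363636

Key "gqwwccgx7yd" = 67 71 77 77 63 63 67 78 37 79 64 is 11 bytes > B = 7, so hash it first: H(key) = 23, then zero-pad to 7 bytes: K' = 23 00 00 00 00 00 00.
XOR each byte with 0x36: 23⊕36=15, 00⊕36=36, 00⊕36=36, 00⊕36=36, 00⊕36=36, 00⊕36=36, 00⊕36=36.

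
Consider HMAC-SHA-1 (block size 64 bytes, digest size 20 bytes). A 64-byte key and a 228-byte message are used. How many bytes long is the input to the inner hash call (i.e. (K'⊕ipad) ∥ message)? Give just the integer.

292

Key is 64 ≤ 64 bytes, zero-padded: |K'| = 64.
Inner input = (K'⊕ipad) ∥ m → 64 + 228 = 292 bytes.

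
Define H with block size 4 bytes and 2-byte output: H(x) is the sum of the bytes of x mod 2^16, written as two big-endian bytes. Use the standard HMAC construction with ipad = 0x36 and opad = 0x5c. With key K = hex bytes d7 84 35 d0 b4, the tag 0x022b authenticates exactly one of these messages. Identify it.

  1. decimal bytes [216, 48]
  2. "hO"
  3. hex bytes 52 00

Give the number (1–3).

Key hex bytes d7 84 35 d0 b4 is 5 bytes > B = 4, so hash it first: H(key) = 03 14, then zero-pad to 4 bytes: K' = 03 14 00 00.
K' ⊕ ipad = 35 22 36 36; K' ⊕ opad = 5f 48 5c 5c.
m1: inner = H(35 22 36 36 d8 30) = 01 cb; tag = H(5f 48 5c 5c 01 cb) = 022b ← matches
m2: inner = H(35 22 36 36 68 4f) = 01 7a; tag = H(5f 48 5c 5c 01 7a) = 01da
m3: inner = H(35 22 36 36 52 00) = 01 15; tag = H(5f 48 5c 5c 01 15) = 0175

1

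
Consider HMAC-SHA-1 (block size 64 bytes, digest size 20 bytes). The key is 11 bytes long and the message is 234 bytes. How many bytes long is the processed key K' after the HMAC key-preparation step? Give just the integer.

Key is 11 ≤ 64 bytes, zero-padded: |K'| = 64.

64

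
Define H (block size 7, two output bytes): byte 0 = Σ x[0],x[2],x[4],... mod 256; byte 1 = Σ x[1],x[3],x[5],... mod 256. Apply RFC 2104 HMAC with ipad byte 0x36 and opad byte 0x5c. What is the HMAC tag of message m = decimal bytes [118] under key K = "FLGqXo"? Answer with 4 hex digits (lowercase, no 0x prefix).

25f5

Key "FLGqXo" = 46 4c 47 71 58 6f is 6 bytes ≤ B = 7; zero-pad to 7 bytes: K' = 46 4c 47 71 58 6f 00.
K' ⊕ ipad = 70 7a 71 47 6e 59 36.  K' ⊕ opad = 1a 10 1b 2d 04 33 5c.
Inner input = (K'⊕ipad) ∥ m = 70 7a 71 47 6e 59 36 ∥ 76.
Inner hash: even-index sum = 389 mod 256 = 133; odd-index sum = 400 mod 256 = 144 → 85 90.
Outer input = (K'⊕opad) ∥ inner = 1a 10 1b 2d 04 33 5c ∥ 85 90.
Outer hash (tag): even-index sum = 293 mod 256 = 37; odd-index sum = 245 mod 256 = 245 → 25 f5.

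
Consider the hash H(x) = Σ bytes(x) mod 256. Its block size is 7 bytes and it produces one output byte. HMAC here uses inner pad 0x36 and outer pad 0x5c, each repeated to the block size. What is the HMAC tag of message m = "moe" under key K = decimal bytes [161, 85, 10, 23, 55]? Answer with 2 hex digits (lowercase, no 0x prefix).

Key decimal bytes [161, 85, 10, 23, 55] = a1 55 0a 17 37 is 5 bytes ≤ B = 7; zero-pad to 7 bytes: K' = a1 55 0a 17 37 00 00.
K' ⊕ ipad = 97 63 3c 21 01 36 36.  K' ⊕ opad = fd 09 56 4b 6b 5c 5c.
Inner input = (K'⊕ipad) ∥ m = 97 63 3c 21 01 36 36 ∥ 6d 6f 65.
Inner hash: sum = 151+99+60+33+1+54+54+109+111+101 = 773; mod 256 = 5 → 05.
Outer input = (K'⊕opad) ∥ inner = fd 09 56 4b 6b 5c 5c ∥ 05.
Outer hash (tag): sum = 253+9+86+75+107+92+92+5 = 719; mod 256 = 207 → cf.

cf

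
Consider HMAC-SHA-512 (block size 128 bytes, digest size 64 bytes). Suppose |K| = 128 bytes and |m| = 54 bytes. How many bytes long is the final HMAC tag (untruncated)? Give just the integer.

The tag is one SHA-512 digest: 64 bytes.

64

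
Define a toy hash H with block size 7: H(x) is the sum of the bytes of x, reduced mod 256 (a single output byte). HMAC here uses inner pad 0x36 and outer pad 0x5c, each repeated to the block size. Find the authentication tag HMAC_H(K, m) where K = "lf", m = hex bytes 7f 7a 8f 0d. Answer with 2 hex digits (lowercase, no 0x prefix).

83

Key "lf" = 6c 66 is 2 bytes ≤ B = 7; zero-pad to 7 bytes: K' = 6c 66 00 00 00 00 00.
K' ⊕ ipad = 5a 50 36 36 36 36 36.  K' ⊕ opad = 30 3a 5c 5c 5c 5c 5c.
Inner input = (K'⊕ipad) ∥ m = 5a 50 36 36 36 36 36 ∥ 7f 7a 8f 0d.
Inner hash: sum = 90+80+54+54+54+54+54+127+122+143+13 = 845; mod 256 = 77 → 4d.
Outer input = (K'⊕opad) ∥ inner = 30 3a 5c 5c 5c 5c 5c ∥ 4d.
Outer hash (tag): sum = 48+58+92+92+92+92+92+77 = 643; mod 256 = 131 → 83.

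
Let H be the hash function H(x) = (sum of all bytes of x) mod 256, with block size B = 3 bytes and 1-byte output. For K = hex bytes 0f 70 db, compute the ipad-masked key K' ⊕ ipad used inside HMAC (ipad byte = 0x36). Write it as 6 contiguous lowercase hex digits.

3946ed

Key hex bytes 0f 70 db is exactly B = 3 bytes: K' = 0f 70 db.
XOR each byte with 0x36: 0f⊕36=39, 70⊕36=46, db⊕36=ed.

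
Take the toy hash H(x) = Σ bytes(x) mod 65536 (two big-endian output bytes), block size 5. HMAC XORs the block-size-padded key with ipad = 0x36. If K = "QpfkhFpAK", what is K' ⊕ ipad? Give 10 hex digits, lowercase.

Key "QpfkhFpAK" = 51 70 66 6b 68 46 70 41 4b is 9 bytes > B = 5, so hash it first: H(key) = 03 3c, then zero-pad to 5 bytes: K' = 03 3c 00 00 00.
XOR each byte with 0x36: 03⊕36=35, 3c⊕36=0a, 00⊕36=36, 00⊕36=36, 00⊕36=36.

350a363636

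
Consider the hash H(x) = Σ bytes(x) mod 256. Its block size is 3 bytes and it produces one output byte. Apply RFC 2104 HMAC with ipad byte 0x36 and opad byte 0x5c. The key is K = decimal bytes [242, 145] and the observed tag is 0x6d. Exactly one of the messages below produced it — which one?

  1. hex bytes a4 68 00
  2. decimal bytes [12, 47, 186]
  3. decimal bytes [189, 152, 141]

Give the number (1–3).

Key decimal bytes [242, 145] = f2 91 is 2 bytes ≤ B = 3; zero-pad to 3 bytes: K' = f2 91 00.
K' ⊕ ipad = c4 a7 36; K' ⊕ opad = ae cd 5c.
m1: inner = H(c4 a7 36 a4 68 00) = ad; tag = H(ae cd 5c ad) = 84
m2: inner = H(c4 a7 36 0c 2f ba) = 96; tag = H(ae cd 5c 96) = 6d ← matches
m3: inner = H(c4 a7 36 bd 98 8d) = 83; tag = H(ae cd 5c 83) = 5a

2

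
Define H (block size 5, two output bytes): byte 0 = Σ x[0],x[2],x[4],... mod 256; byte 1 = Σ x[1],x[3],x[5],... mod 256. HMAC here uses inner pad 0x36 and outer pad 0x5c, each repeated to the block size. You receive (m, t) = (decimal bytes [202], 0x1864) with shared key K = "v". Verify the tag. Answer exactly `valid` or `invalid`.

valid

Key "v" = 76 is 1 byte ≤ B = 5; zero-pad to 5 bytes: K' = 76 00 00 00 00.
K' ⊕ ipad = 40 36 36 36 36; K' ⊕ opad = 2a 5c 5c 5c 5c.
Inner hash: even-index sum = 172 mod 256 = 172; odd-index sum = 310 mod 256 = 54 → ac 36.
Outer hash (recomputed tag): even-index sum = 280 mod 256 = 24; odd-index sum = 356 mod 256 = 100 → 18 64.
Recomputed tag = 1864; claimed = 1864 → match.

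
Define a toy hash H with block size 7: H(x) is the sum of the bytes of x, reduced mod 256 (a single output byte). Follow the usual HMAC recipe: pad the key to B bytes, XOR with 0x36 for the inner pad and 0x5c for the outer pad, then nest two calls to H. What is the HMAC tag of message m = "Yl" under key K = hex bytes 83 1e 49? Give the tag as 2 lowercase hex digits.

9f

Key hex bytes 83 1e 49 is 3 bytes ≤ B = 7; zero-pad to 7 bytes: K' = 83 1e 49 00 00 00 00.
K' ⊕ ipad = b5 28 7f 36 36 36 36.  K' ⊕ opad = df 42 15 5c 5c 5c 5c.
Inner input = (K'⊕ipad) ∥ m = b5 28 7f 36 36 36 36 ∥ 59 6c.
Inner hash: sum = 181+40+127+54+54+54+54+89+108 = 761; mod 256 = 249 → f9.
Outer input = (K'⊕opad) ∥ inner = df 42 15 5c 5c 5c 5c ∥ f9.
Outer hash (tag): sum = 223+66+21+92+92+92+92+249 = 927; mod 256 = 159 → 9f.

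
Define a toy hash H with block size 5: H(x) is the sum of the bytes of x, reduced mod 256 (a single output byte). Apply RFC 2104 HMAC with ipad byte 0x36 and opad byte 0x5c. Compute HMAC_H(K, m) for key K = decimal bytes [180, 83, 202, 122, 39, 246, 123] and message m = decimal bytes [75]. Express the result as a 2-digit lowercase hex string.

Key decimal bytes [180, 83, 202, 122, 39, 246, 123] = b4 53 ca 7a 27 f6 7b is 7 bytes > B = 5, so hash it first: H(key) = e3, then zero-pad to 5 bytes: K' = e3 00 00 00 00.
K' ⊕ ipad = d5 36 36 36 36.  K' ⊕ opad = bf 5c 5c 5c 5c.
Inner input = (K'⊕ipad) ∥ m = d5 36 36 36 36 ∥ 4b.
Inner hash: sum = 213+54+54+54+54+75 = 504; mod 256 = 248 → f8.
Outer input = (K'⊕opad) ∥ inner = bf 5c 5c 5c 5c ∥ f8.
Outer hash (tag): sum = 191+92+92+92+92+248 = 807; mod 256 = 39 → 27.

27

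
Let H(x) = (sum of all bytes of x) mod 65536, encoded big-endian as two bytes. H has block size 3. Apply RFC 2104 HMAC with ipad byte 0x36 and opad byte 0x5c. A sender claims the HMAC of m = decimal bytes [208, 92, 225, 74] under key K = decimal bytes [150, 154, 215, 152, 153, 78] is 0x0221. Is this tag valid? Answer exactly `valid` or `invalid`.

invalid

Key decimal bytes [150, 154, 215, 152, 153, 78] = 96 9a d7 98 99 4e is 6 bytes > B = 3, so hash it first: H(key) = 03 86, then zero-pad to 3 bytes: K' = 03 86 00.
K' ⊕ ipad = 35 b0 36; K' ⊕ opad = 5f da 5c.
Inner hash: sum = 53+176+54+208+92+225+74 = 882 → 03 72.
Outer hash (recomputed tag): sum = 95+218+92+3+114 = 522 → 02 0a.
Recomputed tag = 020a; claimed = 0221 → mismatch.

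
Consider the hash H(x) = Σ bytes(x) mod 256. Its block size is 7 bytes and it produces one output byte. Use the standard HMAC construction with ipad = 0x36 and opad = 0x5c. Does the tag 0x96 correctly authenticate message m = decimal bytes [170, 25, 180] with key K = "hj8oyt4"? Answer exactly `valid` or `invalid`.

invalid

Key "hj8oyt4" = 68 6a 38 6f 79 74 34 is exactly B = 7 bytes: K' = 68 6a 38 6f 79 74 34.
K' ⊕ ipad = 5e 5c 0e 59 4f 42 02; K' ⊕ opad = 34 36 64 33 25 28 68.
Inner hash: sum = 94+92+14+89+79+66+2+170+25+180 = 811; mod 256 = 43 → 2b.
Outer hash (recomputed tag): sum = 52+54+100+51+37+40+104+43 = 481; mod 256 = 225 → e1.
Recomputed tag = e1; claimed = 96 → mismatch.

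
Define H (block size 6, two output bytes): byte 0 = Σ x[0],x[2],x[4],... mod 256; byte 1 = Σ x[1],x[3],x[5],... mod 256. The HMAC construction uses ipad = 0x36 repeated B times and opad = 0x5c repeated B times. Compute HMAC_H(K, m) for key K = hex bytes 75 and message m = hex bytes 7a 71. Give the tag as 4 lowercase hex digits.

Key hex bytes 75 is 1 byte ≤ B = 6; zero-pad to 6 bytes: K' = 75 00 00 00 00 00.
K' ⊕ ipad = 43 36 36 36 36 36.  K' ⊕ opad = 29 5c 5c 5c 5c 5c.
Inner input = (K'⊕ipad) ∥ m = 43 36 36 36 36 36 ∥ 7a 71.
Inner hash: even-index sum = 297 mod 256 = 41; odd-index sum = 275 mod 256 = 19 → 29 13.
Outer input = (K'⊕opad) ∥ inner = 29 5c 5c 5c 5c 5c ∥ 29 13.
Outer hash (tag): even-index sum = 266 mod 256 = 10; odd-index sum = 295 mod 256 = 39 → 0a 27.

0a27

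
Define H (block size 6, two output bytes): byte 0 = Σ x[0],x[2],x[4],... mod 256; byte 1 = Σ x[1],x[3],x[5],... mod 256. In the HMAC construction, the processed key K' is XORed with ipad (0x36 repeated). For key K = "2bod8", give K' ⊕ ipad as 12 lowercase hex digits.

Key "2bod8" = 32 62 6f 64 38 is 5 bytes ≤ B = 6; zero-pad to 6 bytes: K' = 32 62 6f 64 38 00.
XOR each byte with 0x36: 32⊕36=04, 62⊕36=54, 6f⊕36=59, 64⊕36=52, 38⊕36=0e, 00⊕36=36.

045459520e36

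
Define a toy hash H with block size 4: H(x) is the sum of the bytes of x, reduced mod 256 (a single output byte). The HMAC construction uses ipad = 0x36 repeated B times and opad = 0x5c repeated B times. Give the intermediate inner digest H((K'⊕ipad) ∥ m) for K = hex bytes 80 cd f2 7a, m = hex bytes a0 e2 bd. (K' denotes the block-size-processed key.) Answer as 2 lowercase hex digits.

Key hex bytes 80 cd f2 7a is exactly B = 4 bytes: K' = 80 cd f2 7a.
K' ⊕ ipad = b6 fb c4 4c.
Inner input = b6 fb c4 4c ∥ a0 e2 bd.
Inner hash: sum = 182+251+196+76+160+226+189 = 1280; mod 256 = 0 → 00.

00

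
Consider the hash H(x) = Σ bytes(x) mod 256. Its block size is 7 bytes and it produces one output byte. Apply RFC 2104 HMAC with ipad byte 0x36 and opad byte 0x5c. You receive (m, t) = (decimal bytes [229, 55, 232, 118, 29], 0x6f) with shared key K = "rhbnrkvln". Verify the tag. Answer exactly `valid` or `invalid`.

Key "rhbnrkvln" = 72 68 62 6e 72 6b 76 6c 6e is 9 bytes > B = 7, so hash it first: H(key) = d7, then zero-pad to 7 bytes: K' = d7 00 00 00 00 00 00.
K' ⊕ ipad = e1 36 36 36 36 36 36; K' ⊕ opad = 8b 5c 5c 5c 5c 5c 5c.
Inner hash: sum = 225+54+54+54+54+54+54+229+55+232+118+29 = 1212; mod 256 = 188 → bc.
Outer hash (recomputed tag): sum = 139+92+92+92+92+92+92+188 = 879; mod 256 = 111 → 6f.
Recomputed tag = 6f; claimed = 6f → match.

valid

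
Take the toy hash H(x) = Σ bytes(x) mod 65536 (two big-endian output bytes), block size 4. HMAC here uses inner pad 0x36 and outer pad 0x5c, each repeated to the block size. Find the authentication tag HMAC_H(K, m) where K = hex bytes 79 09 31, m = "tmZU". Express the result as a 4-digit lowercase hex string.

01a0

Key hex bytes 79 09 31 is 3 bytes ≤ B = 4; zero-pad to 4 bytes: K' = 79 09 31 00.
K' ⊕ ipad = 4f 3f 07 36.  K' ⊕ opad = 25 55 6d 5c.
Inner input = (K'⊕ipad) ∥ m = 4f 3f 07 36 ∥ 74 6d 5a 55.
Inner hash: sum = 79+63+7+54+116+109+90+85 = 603 → 02 5b.
Outer input = (K'⊕opad) ∥ inner = 25 55 6d 5c ∥ 02 5b.
Outer hash (tag): sum = 37+85+109+92+2+91 = 416 → 01 a0.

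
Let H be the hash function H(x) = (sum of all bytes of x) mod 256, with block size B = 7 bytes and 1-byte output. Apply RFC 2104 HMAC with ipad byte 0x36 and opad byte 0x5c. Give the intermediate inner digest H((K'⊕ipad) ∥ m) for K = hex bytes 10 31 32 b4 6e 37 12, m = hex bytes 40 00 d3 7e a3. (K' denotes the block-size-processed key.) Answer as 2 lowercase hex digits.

64

Key hex bytes 10 31 32 b4 6e 37 12 is exactly B = 7 bytes: K' = 10 31 32 b4 6e 37 12.
K' ⊕ ipad = 26 07 04 82 58 01 24.
Inner input = 26 07 04 82 58 01 24 ∥ 40 00 d3 7e a3.
Inner hash: sum = 38+7+4+130+88+1+36+64+0+211+126+163 = 868; mod 256 = 100 → 64.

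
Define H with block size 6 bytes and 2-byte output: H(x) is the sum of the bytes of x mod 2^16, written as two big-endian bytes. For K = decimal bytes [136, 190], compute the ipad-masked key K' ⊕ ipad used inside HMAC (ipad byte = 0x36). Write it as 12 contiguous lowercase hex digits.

Key decimal bytes [136, 190] = 88 be is 2 bytes ≤ B = 6; zero-pad to 6 bytes: K' = 88 be 00 00 00 00.
XOR each byte with 0x36: 88⊕36=be, be⊕36=88, 00⊕36=36, 00⊕36=36, 00⊕36=36, 00⊕36=36.

be8836363636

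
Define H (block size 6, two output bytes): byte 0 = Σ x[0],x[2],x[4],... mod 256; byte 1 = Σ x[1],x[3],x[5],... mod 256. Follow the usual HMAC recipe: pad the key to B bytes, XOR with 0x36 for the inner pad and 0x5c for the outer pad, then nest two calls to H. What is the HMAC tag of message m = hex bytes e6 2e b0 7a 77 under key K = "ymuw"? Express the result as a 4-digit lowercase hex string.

Key "ymuw" = 79 6d 75 77 is 4 bytes ≤ B = 6; zero-pad to 6 bytes: K' = 79 6d 75 77 00 00.
K' ⊕ ipad = 4f 5b 43 41 36 36.  K' ⊕ opad = 25 31 29 2b 5c 5c.
Inner input = (K'⊕ipad) ∥ m = 4f 5b 43 41 36 36 ∥ e6 2e b0 7a 77.
Inner hash: even-index sum = 725 mod 256 = 213; odd-index sum = 378 mod 256 = 122 → d5 7a.
Outer input = (K'⊕opad) ∥ inner = 25 31 29 2b 5c 5c ∥ d5 7a.
Outer hash (tag): even-index sum = 383 mod 256 = 127; odd-index sum = 306 mod 256 = 50 → 7f 32.

7f32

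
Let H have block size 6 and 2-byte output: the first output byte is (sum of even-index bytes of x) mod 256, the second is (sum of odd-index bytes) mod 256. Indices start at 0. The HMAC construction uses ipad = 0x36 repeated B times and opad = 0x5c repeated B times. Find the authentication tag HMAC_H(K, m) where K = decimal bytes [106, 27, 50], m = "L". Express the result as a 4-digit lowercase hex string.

Key decimal bytes [106, 27, 50] = 6a 1b 32 is 3 bytes ≤ B = 6; zero-pad to 6 bytes: K' = 6a 1b 32 00 00 00.
K' ⊕ ipad = 5c 2d 04 36 36 36.  K' ⊕ opad = 36 47 6e 5c 5c 5c.
Inner input = (K'⊕ipad) ∥ m = 5c 2d 04 36 36 36 ∥ 4c.
Inner hash: even-index sum = 226 mod 256 = 226; odd-index sum = 153 mod 256 = 153 → e2 99.
Outer input = (K'⊕opad) ∥ inner = 36 47 6e 5c 5c 5c ∥ e2 99.
Outer hash (tag): even-index sum = 482 mod 256 = 226; odd-index sum = 408 mod 256 = 152 → e2 98.

e298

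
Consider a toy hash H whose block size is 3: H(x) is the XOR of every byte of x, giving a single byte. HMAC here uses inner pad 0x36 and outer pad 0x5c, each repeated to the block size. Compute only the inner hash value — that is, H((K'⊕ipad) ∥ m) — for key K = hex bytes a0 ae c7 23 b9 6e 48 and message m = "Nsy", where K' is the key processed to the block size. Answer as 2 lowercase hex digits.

Key hex bytes a0 ae c7 23 b9 6e 48 is 7 bytes > B = 3, so hash it first: H(key) = 75, then zero-pad to 3 bytes: K' = 75 00 00.
K' ⊕ ipad = 43 36 36.
Inner input = 43 36 36 ∥ 4e 73 79.
Inner hash: XOR 43⊕36⊕36⊕4e⊕73⊕79 = 07.

07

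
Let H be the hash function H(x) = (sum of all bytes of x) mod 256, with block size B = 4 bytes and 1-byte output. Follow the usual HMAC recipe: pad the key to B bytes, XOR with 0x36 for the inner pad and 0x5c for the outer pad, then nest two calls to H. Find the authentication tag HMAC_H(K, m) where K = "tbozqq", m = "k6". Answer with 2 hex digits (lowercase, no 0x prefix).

eb

Key "tbozqq" = 74 62 6f 7a 71 71 is 6 bytes > B = 4, so hash it first: H(key) = a1, then zero-pad to 4 bytes: K' = a1 00 00 00.
K' ⊕ ipad = 97 36 36 36.  K' ⊕ opad = fd 5c 5c 5c.
Inner input = (K'⊕ipad) ∥ m = 97 36 36 36 ∥ 6b 36.
Inner hash: sum = 151+54+54+54+107+54 = 474; mod 256 = 218 → da.
Outer input = (K'⊕opad) ∥ inner = fd 5c 5c 5c ∥ da.
Outer hash (tag): sum = 253+92+92+92+218 = 747; mod 256 = 235 → eb.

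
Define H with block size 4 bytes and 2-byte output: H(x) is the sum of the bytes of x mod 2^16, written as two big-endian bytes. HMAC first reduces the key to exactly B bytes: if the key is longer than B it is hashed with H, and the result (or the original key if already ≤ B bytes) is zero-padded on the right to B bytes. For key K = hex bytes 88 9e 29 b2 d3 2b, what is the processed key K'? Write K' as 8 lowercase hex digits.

02ff0000

|K| = 6 > B = 4, so first hash the key.
H(K): sum = 136+158+41+178+211+43 = 767 → 02 ff.
Zero-pad H(K) = 02 ff to 4 bytes: K' = 02 ff 00 00.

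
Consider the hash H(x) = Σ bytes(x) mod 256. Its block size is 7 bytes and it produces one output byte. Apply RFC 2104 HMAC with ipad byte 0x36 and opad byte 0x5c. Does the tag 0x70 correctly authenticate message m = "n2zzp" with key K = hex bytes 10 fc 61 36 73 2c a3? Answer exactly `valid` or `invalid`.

valid

Key hex bytes 10 fc 61 36 73 2c a3 is exactly B = 7 bytes: K' = 10 fc 61 36 73 2c a3.
K' ⊕ ipad = 26 ca 57 00 45 1a 95; K' ⊕ opad = 4c a0 3d 6a 2f 70 ff.
Inner hash: sum = 38+202+87+0+69+26+149+110+50+122+122+112 = 1087; mod 256 = 63 → 3f.
Outer hash (recomputed tag): sum = 76+160+61+106+47+112+255+63 = 880; mod 256 = 112 → 70.
Recomputed tag = 70; claimed = 70 → match.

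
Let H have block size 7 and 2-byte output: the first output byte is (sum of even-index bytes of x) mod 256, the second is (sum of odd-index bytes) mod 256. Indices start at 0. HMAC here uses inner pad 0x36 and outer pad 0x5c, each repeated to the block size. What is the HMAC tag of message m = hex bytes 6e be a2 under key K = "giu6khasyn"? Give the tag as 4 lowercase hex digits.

Key "giu6khasyn" = 67 69 75 36 6b 68 61 73 79 6e is 10 bytes > B = 7, so hash it first: H(key) = 21 e8, then zero-pad to 7 bytes: K' = 21 e8 00 00 00 00 00.
K' ⊕ ipad = 17 de 36 36 36 36 36.  K' ⊕ opad = 7d b4 5c 5c 5c 5c 5c.
Inner input = (K'⊕ipad) ∥ m = 17 de 36 36 36 36 36 ∥ 6e be a2.
Inner hash: even-index sum = 375 mod 256 = 119; odd-index sum = 602 mod 256 = 90 → 77 5a.
Outer input = (K'⊕opad) ∥ inner = 7d b4 5c 5c 5c 5c 5c ∥ 77 5a.
Outer hash (tag): even-index sum = 491 mod 256 = 235; odd-index sum = 483 mod 256 = 227 → eb e3.

ebe3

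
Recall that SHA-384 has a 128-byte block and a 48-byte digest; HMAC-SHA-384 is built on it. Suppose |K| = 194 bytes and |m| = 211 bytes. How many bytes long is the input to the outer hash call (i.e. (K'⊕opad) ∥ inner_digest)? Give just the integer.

176

Key is 194 > 128 bytes, so it is hashed to 48 bytes then zero-padded to 128: |K'| = 128.
Outer input = (K'⊕opad) ∥ H(inner) → 128 + 48 = 176 bytes.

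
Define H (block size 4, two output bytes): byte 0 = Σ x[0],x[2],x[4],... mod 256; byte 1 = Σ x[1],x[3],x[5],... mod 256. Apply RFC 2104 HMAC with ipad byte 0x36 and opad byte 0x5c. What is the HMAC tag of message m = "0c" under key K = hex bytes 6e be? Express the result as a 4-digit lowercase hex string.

4c5f

Key hex bytes 6e be is 2 bytes ≤ B = 4; zero-pad to 4 bytes: K' = 6e be 00 00.
K' ⊕ ipad = 58 88 36 36.  K' ⊕ opad = 32 e2 5c 5c.
Inner input = (K'⊕ipad) ∥ m = 58 88 36 36 ∥ 30 63.
Inner hash: even-index sum = 190 mod 256 = 190; odd-index sum = 289 mod 256 = 33 → be 21.
Outer input = (K'⊕opad) ∥ inner = 32 e2 5c 5c ∥ be 21.
Outer hash (tag): even-index sum = 332 mod 256 = 76; odd-index sum = 351 mod 256 = 95 → 4c 5f.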